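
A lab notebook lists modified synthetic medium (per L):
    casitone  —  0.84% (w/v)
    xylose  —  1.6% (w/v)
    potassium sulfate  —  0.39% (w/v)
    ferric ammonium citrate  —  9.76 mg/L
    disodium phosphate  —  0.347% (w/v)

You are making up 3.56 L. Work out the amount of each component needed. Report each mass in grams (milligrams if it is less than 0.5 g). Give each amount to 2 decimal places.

Scale factor relative to 1 L: 3.56.
casitone: 0.84 g per 100 mL × 3560 mL ÷ 100 = 29.90 g
xylose: 1.6% w/v = 16 g/L → 16 × 3.56 L = 56.96 g
potassium sulfate: 0.39 g per 100 mL × 3560 mL ÷ 100 = 13.88 g
ferric ammonium citrate: 9.76 mg/L × 3.56 L = 34.75 mg
disodium phosphate: 0.347% w/v = 3.47 g/L → 3.47 × 3.56 L = 12.35 g

casitone 29.90 g; xylose 56.96 g; potassium sulfate 13.88 g; ferric ammonium citrate 34.75 mg; disodium phosphate 12.35 g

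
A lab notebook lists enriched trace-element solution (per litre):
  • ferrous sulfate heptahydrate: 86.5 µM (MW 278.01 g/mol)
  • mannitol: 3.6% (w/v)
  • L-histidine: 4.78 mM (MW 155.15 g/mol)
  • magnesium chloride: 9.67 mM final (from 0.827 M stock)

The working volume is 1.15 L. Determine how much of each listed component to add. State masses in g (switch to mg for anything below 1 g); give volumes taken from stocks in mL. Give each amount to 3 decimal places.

ferrous sulfate heptahydrate 27.655 mg; mannitol 41.400 g; L-histidine 852.860 mg; magnesium chloride 13.447 mL

Scale factor relative to 1 L: 1.15.
ferrous sulfate heptahydrate: 86.5 µmol/L × 278.01 g/mol × 1.15 L ÷ 1000 = 27.655 mg
mannitol: 3.6% w/v = 36 g/L → 36 × 1.15 L = 41.400 g
L-histidine: 4.78 mmol/L × 155.15 mg/mmol × 1.15 L = 852.860 mg
magnesium chloride: C1V1 = C2V2 → 9.67 mM × 1150 mL ÷ 827 mM = 13.447 mL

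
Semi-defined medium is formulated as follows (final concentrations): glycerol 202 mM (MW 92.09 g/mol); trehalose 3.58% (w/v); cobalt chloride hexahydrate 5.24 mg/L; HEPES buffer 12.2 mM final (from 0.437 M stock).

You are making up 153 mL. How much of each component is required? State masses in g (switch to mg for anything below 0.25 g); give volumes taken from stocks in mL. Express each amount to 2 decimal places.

Target volume = 153 mL = 0.153 L.
glycerol: 202 mmol/L × 92.09 g/mol × 0.153 L ÷ 1000 = 2.85 g
trehalose: 3.58% w/v = 35.8 g/L → 35.8 × 0.153 L = 5.48 g
cobalt chloride hexahydrate: 5.24 mg/L × 0.153 L = 0.80 mg
HEPES buffer: C1V1 = C2V2 → 12.2 mM × 153 mL ÷ 437 mM = 4.27 mL

glycerol 2.85 g; trehalose 5.48 g; cobalt chloride hexahydrate 0.80 mg; HEPES buffer 4.27 mL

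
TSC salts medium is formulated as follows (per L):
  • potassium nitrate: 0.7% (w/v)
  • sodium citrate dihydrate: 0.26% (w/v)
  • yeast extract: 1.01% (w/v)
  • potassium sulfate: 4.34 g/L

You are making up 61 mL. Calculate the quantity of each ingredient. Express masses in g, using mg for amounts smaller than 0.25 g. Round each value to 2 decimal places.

potassium nitrate 0.43 g; sodium citrate dihydrate 158.60 mg; yeast extract 0.62 g; potassium sulfate 0.26 g

Working volume: 61 mL = 0.061 L.
potassium nitrate: 0.7 g per 100 mL × 61 mL ÷ 100 = 0.43 g
sodium citrate dihydrate: 0.26 g per 100 mL × 61 mL ÷ 100 = 0.1586 g = 158.60 mg
yeast extract: 1.01 g per 100 mL × 61 mL ÷ 100 = 0.62 g
potassium sulfate: 4.34 g/L × 0.061 L = 0.26 g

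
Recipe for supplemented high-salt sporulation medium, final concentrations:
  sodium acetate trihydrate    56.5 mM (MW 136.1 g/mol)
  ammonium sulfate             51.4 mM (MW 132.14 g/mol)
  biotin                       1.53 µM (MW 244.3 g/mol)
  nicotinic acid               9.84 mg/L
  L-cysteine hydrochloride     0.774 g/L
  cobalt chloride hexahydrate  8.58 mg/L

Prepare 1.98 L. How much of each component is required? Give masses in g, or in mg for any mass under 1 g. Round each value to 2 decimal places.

sodium acetate trihydrate 15.23 g; ammonium sulfate 13.45 g; biotin 0.74 mg; nicotinic acid 19.48 mg; L-cysteine hydrochloride 1.53 g; cobalt chloride hexahydrate 16.99 mg

Working volume: 1.98 L.
sodium acetate trihydrate: 56.5 mmol/L × 136.1 g/mol × 1.98 L ÷ 1000 = 15.23 g
ammonium sulfate: 51.4 mmol/L × 132.14 g/mol × 1.98 L ÷ 1000 = 13.45 g
biotin: 1.53 µmol/L × 244.3 g/mol × 1.98 L ÷ 1000 = 0.74 mg
nicotinic acid: 9.84 mg/L × 1.98 L = 19.48 mg
L-cysteine hydrochloride: 0.774 g/L × 1.98 L = 1.53 g
cobalt chloride hexahydrate: 8.58 mg/L × 1.98 L = 16.99 mg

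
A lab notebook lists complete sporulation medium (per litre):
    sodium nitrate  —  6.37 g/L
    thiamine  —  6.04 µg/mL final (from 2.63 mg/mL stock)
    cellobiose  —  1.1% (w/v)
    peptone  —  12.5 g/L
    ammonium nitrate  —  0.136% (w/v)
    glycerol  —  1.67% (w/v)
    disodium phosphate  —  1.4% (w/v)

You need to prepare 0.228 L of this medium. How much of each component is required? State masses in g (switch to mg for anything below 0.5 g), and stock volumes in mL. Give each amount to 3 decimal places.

Scale factor relative to 1 L: 0.228.
sodium nitrate: 6.37 g/L × 0.228 L = 1.452 g
thiamine: C1V1 = C2V2 → 6.04 µg/mL × 228 mL ÷ 2630 µg/mL = 0.524 mL
cellobiose: 1.1 g per 100 mL × 228 mL ÷ 100 = 2.508 g
peptone: 12.5 g/L × 0.228 L = 2.850 g
ammonium nitrate: 0.136% w/v = 1.36 g/L → 1.36 × 0.228 L = 0.31008 g = 310.080 mg
glycerol: 1.67 g per 100 mL × 228 mL ÷ 100 = 3.808 g
disodium phosphate: 1.4 g per 100 mL × 228 mL ÷ 100 = 3.192 g

sodium nitrate 1.452 g; thiamine 0.524 mL; cellobiose 2.508 g; peptone 2.850 g; ammonium nitrate 310.080 mg; glycerol 3.808 g; disodium phosphate 3.192 g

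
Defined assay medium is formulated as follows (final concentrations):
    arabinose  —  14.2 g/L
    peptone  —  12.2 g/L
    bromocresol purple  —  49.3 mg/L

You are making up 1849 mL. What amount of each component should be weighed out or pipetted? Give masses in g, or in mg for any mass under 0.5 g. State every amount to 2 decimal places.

Scale factor relative to 1 L: 1.849.
arabinose: 14.2 g/L × 1.849 L = 26.26 g
peptone: 12.2 g/L × 1.849 L = 22.56 g
bromocresol purple: 49.3 mg/L × 1.849 L = 91.16 mg

arabinose 26.26 g; peptone 22.56 g; bromocresol purple 91.16 mg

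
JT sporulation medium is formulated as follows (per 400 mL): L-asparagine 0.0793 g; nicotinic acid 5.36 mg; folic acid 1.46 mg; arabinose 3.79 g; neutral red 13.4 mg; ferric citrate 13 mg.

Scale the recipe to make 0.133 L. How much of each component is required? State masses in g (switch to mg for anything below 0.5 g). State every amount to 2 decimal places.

Scale factor = 133 mL / 400 mL = 0.3325.
L-asparagine: 0.0793 g × (133 mL / 400 mL) = 0.0263672 g = 26.37 mg
nicotinic acid: 5.36 mg × (133 mL / 400 mL) = 1.78 mg
folic acid: 1.46 mg × (133 mL / 400 mL) = 0.49 mg
arabinose: 3.79 g × (133 mL / 400 mL) = 1.26 g
neutral red: 13.4 mg × (133 mL / 400 mL) = 4.46 mg
ferric citrate: 13 mg × (133 mL / 400 mL) = 4.32 mg

L-asparagine 26.37 mg; nicotinic acid 1.78 mg; folic acid 0.49 mg; arabinose 1.26 g; neutral red 4.46 mg; ferric citrate 4.32 mg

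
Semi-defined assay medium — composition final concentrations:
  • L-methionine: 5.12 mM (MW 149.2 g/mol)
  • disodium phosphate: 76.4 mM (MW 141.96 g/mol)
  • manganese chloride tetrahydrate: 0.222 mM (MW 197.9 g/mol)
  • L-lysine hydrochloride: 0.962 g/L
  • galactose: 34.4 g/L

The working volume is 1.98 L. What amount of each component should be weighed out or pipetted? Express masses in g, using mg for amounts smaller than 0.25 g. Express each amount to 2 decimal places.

L-methionine 1.51 g; disodium phosphate 21.47 g; manganese chloride tetrahydrate 86.99 mg; L-lysine hydrochloride 1.90 g; galactose 68.11 g

Scale factor relative to 1 L: 1.98.
L-methionine: 5.12 mmol/L × 149.2 g/mol × 1.98 L ÷ 1000 = 1.51 g
disodium phosphate: 76.4 mmol/L × 141.96 g/mol × 1.98 L ÷ 1000 = 21.47 g
manganese chloride tetrahydrate: 0.222 mmol/L × 197.9 mg/mmol × 1.98 L = 86.99 mg
L-lysine hydrochloride: 0.962 g/L × 1.98 L = 1.90 g
galactose: 34.4 g/L × 1.98 L = 68.11 g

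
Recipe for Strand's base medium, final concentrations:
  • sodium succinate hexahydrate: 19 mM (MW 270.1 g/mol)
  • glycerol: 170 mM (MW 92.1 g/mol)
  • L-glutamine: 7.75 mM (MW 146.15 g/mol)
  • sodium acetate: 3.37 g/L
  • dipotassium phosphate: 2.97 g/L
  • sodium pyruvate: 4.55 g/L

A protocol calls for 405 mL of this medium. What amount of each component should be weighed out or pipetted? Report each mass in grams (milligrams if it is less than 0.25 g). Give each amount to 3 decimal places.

Target volume = 405 mL = 0.405 L.
sodium succinate hexahydrate: 19 mmol/L × 270.1 g/mol × 0.405 L ÷ 1000 = 2.078 g
glycerol: 170 mmol/L × 92.1 g/mol × 0.405 L ÷ 1000 = 6.341 g
L-glutamine: 7.75 mmol/L × 146.15 g/mol × 0.405 L ÷ 1000 = 0.459 g
sodium acetate: 3.37 g/L × 0.405 L = 1.365 g
dipotassium phosphate: 2.97 g/L × 0.405 L = 1.203 g
sodium pyruvate: 4.55 g/L × 0.405 L = 1.843 g

sodium succinate hexahydrate 2.078 g; glycerol 6.341 g; L-glutamine 0.459 g; sodium acetate 1.365 g; dipotassium phosphate 1.203 g; sodium pyruvate 1.843 g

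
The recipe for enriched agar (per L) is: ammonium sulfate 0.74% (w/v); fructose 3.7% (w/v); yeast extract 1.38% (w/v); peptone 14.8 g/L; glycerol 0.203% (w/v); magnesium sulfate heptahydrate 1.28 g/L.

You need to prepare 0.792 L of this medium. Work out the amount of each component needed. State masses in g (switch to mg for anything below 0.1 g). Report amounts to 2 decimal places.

ammonium sulfate 5.86 g; fructose 29.30 g; yeast extract 10.93 g; peptone 11.72 g; glycerol 1.61 g; magnesium sulfate heptahydrate 1.01 g

Scale factor relative to 1 L: 0.792.
ammonium sulfate: 0.74% w/v = 7.4 g/L → 7.4 × 0.792 L = 5.86 g
fructose: 3.7 g per 100 mL × 792 mL ÷ 100 = 29.30 g
yeast extract: 1.38% w/v = 13.8 g/L → 13.8 × 0.792 L = 10.93 g
peptone: 14.8 g/L × 0.792 L = 11.72 g
glycerol: 0.203 g per 100 mL × 792 mL ÷ 100 = 1.61 g
magnesium sulfate heptahydrate: 1.28 g/L × 0.792 L = 1.01 g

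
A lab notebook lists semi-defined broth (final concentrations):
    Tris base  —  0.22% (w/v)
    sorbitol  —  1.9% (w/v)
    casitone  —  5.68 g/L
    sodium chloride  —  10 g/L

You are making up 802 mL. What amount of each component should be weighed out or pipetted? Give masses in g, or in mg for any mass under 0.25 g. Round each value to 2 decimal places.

Tris base 1.76 g; sorbitol 15.24 g; casitone 4.56 g; sodium chloride 8.02 g

Scale factor relative to 1 L: 0.802.
Tris base: 0.22 g per 100 mL × 802 mL ÷ 100 = 1.76 g
sorbitol: 1.9 g per 100 mL × 802 mL ÷ 100 = 15.24 g
casitone: 5.68 g/L × 0.802 L = 4.56 g
sodium chloride: 10 g/L × 0.802 L = 8.02 g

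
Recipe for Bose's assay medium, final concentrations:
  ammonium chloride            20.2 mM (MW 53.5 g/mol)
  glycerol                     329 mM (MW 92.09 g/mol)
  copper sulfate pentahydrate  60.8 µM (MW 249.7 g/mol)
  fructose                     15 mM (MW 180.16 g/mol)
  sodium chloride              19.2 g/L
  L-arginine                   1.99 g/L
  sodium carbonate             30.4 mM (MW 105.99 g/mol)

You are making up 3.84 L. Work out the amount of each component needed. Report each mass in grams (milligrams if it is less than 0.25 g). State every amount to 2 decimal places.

Scale factor relative to 1 L: 3.84.
ammonium chloride: 20.2 mmol/L × 53.5 g/mol × 3.84 L ÷ 1000 = 4.15 g
glycerol: 329 mmol/L × 92.09 g/mol × 3.84 L ÷ 1000 = 116.34 g
copper sulfate pentahydrate: 60.8 µmol/L × 249.7 g/mol × 3.84 L ÷ 1000 = 58.30 mg
fructose: 15 mmol/L × 180.16 g/mol × 3.84 L ÷ 1000 = 10.38 g
sodium chloride: 19.2 g/L × 3.84 L = 73.73 g
L-arginine: 1.99 g/L × 3.84 L = 7.64 g
sodium carbonate: 30.4 mmol/L × 105.99 g/mol × 3.84 L ÷ 1000 = 12.37 g

ammonium chloride 4.15 g; glycerol 116.34 g; copper sulfate pentahydrate 58.30 mg; fructose 10.38 g; sodium chloride 73.73 g; L-arginine 7.64 g; sodium carbonate 12.37 g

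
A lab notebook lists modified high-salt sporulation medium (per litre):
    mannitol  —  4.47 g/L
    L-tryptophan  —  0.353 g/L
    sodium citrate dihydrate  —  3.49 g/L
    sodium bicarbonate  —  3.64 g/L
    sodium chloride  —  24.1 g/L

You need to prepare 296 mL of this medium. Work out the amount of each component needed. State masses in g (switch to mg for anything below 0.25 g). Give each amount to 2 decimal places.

Scale factor relative to 1 L: 0.296.
mannitol: 4.47 g/L × 0.296 L = 1.32 g
L-tryptophan: 0.353 g/L × 0.296 L = 0.104488 g = 104.49 mg
sodium citrate dihydrate: 3.49 g/L × 0.296 L = 1.03 g
sodium bicarbonate: 3.64 g/L × 0.296 L = 1.08 g
sodium chloride: 24.1 g/L × 0.296 L = 7.13 g

mannitol 1.32 g; L-tryptophan 104.49 mg; sodium citrate dihydrate 1.03 g; sodium bicarbonate 1.08 g; sodium chloride 7.13 g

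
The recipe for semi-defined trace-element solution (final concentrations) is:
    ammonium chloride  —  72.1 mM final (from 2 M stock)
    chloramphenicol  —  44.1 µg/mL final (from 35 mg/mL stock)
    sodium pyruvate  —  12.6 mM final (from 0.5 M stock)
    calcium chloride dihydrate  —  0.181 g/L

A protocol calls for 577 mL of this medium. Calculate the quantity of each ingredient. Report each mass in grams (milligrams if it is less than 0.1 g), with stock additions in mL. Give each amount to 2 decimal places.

ammonium chloride 20.80 mL; chloramphenicol 0.73 mL; sodium pyruvate 14.54 mL; calcium chloride dihydrate 0.10 g

Scale factor relative to 1 L: 0.577.
ammonium chloride: C1V1 = C2V2 → 72.1 mM × 577 mL ÷ 2000 mM = 20.80 mL
chloramphenicol: V = C2·V2/C1 = 44.1 µg/mL × 577 mL ÷ 35000 µg/mL = 0.73 mL
sodium pyruvate: V = C2·V2/C1 = 12.6 mM × 577 mL ÷ 500 mM = 14.54 mL
calcium chloride dihydrate: 0.181 g/L × 0.577 L = 0.10 g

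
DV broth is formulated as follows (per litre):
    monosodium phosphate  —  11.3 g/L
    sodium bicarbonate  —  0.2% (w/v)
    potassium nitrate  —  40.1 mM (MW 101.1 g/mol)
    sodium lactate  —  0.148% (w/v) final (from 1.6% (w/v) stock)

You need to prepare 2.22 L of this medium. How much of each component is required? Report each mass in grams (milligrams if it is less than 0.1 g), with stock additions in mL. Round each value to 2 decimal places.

Scale factor relative to 1 L: 2.22.
monosodium phosphate: 11.3 g/L × 2.22 L = 25.09 g
sodium bicarbonate: 0.2% w/v = 2 g/L → 2 × 2.22 L = 4.44 g
potassium nitrate: 40.1 mmol/L × 101.1 g/mol × 2.22 L ÷ 1000 = 9.00 g
sodium lactate: dilute stock: 0.148% ÷ 1.6% × 2220 mL = 205.35 mL

monosodium phosphate 25.09 g; sodium bicarbonate 4.44 g; potassium nitrate 9.00 g; sodium lactate 205.35 mL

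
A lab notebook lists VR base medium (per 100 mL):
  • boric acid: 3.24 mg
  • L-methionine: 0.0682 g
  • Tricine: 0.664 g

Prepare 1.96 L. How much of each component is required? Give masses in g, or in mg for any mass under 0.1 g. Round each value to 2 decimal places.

Scale factor = 1960 mL / 100 mL = 19.6.
boric acid: 3.24 mg × (1960 mL / 100 mL) = 63.50 mg
L-methionine: 0.0682 g × (1960 mL / 100 mL) = 1.34 g
Tricine: 0.664 g × (1960 mL / 100 mL) = 13.01 g

boric acid 63.50 mg; L-methionine 1.34 g; Tricine 13.01 g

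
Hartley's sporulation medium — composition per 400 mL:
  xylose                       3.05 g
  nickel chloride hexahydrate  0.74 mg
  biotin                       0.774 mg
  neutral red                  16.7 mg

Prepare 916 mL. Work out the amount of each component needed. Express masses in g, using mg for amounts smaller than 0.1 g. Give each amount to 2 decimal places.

Scale factor = 916 mL / 400 mL = 2.29.
xylose: 3.05 g × (916 mL / 400 mL) = 6.98 g
nickel chloride hexahydrate: 0.74 mg × (916 mL / 400 mL) = 1.69 mg
biotin: 0.774 mg × (916 mL / 400 mL) = 1.77 mg
neutral red: 16.7 mg × (916 mL / 400 mL) = 38.24 mg

xylose 6.98 g; nickel chloride hexahydrate 1.69 mg; biotin 1.77 mg; neutral red 38.24 mg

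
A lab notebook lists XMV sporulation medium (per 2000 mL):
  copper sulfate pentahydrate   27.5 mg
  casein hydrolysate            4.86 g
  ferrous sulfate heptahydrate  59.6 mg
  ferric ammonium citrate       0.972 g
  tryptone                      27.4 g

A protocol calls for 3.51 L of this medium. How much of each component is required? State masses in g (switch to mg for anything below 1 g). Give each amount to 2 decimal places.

copper sulfate pentahydrate 48.26 mg; casein hydrolysate 8.53 g; ferrous sulfate heptahydrate 104.60 mg; ferric ammonium citrate 1.71 g; tryptone 48.09 g

Ratio of target to recipe volume: 3510 / 2000 = 1.755.
copper sulfate pentahydrate: 27.5 mg × (3510 mL / 2000 mL) = 48.26 mg
casein hydrolysate: 4.86 g × (3510 mL / 2000 mL) = 8.53 g
ferrous sulfate heptahydrate: 59.6 mg × (3510 mL / 2000 mL) = 104.60 mg
ferric ammonium citrate: 0.972 g × (3510 mL / 2000 mL) = 1.71 g
tryptone: 27.4 g × (3510 mL / 2000 mL) = 48.09 g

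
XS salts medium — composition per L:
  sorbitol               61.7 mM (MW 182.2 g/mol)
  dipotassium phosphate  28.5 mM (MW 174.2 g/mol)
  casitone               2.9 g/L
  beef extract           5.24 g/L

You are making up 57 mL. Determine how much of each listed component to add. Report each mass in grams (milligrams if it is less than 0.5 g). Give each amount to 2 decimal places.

Scale factor relative to 1 L: 0.057.
sorbitol: 61.7 mmol/L × 182.2 g/mol × 0.057 L ÷ 1000 = 0.64 g
dipotassium phosphate: 28.5 mmol/L × 174.2 mg/mmol × 0.057 L = 282.99 mg
casitone: 2.9 g/L × 0.057 L = 0.1653 g = 165.30 mg
beef extract: 5.24 g/L × 0.057 L = 0.29868 g = 298.68 mg

sorbitol 0.64 g; dipotassium phosphate 282.99 mg; casitone 165.30 mg; beef extract 298.68 mg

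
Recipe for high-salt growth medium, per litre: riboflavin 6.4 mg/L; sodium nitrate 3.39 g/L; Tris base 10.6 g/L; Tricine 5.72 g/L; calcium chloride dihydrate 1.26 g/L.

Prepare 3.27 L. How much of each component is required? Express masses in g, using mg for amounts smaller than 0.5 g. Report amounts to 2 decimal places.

Working volume: 3.27 L.
riboflavin: 6.4 mg/L × 3.27 L = 20.93 mg
sodium nitrate: 3.39 g/L × 3.27 L = 11.09 g
Tris base: 10.6 g/L × 3.27 L = 34.66 g
Tricine: 5.72 g/L × 3.27 L = 18.70 g
calcium chloride dihydrate: 1.26 g/L × 3.27 L = 4.12 g

riboflavin 20.93 mg; sodium nitrate 11.09 g; Tris base 34.66 g; Tricine 18.70 g; calcium chloride dihydrate 4.12 g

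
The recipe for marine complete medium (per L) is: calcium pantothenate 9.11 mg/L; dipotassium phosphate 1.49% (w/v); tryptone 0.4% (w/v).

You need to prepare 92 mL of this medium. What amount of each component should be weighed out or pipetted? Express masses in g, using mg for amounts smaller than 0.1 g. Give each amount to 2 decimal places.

calcium pantothenate 0.84 mg; dipotassium phosphate 1.37 g; tryptone 0.37 g

Working volume: 92 mL = 0.092 L.
calcium pantothenate: 9.11 mg/L × 0.092 L = 0.84 mg
dipotassium phosphate: 1.49 g per 100 mL × 92 mL ÷ 100 = 1.37 g
tryptone: 0.4% w/v = 4 g/L → 4 × 0.092 L = 0.37 g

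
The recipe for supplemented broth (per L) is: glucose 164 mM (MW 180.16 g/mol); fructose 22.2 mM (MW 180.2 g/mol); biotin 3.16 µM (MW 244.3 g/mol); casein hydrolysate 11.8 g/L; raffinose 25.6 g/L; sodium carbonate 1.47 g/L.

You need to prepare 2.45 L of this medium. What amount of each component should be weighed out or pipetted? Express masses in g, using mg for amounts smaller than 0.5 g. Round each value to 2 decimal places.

glucose 72.39 g; fructose 9.80 g; biotin 1.89 mg; casein hydrolysate 28.91 g; raffinose 62.72 g; sodium carbonate 3.60 g

Scale factor relative to 1 L: 2.45.
glucose: 164 mmol/L × 180.16 g/mol × 2.45 L ÷ 1000 = 72.39 g
fructose: 22.2 mmol/L × 180.2 g/mol × 2.45 L ÷ 1000 = 9.80 g
biotin: 3.16 µmol/L × 244.3 g/mol × 2.45 L ÷ 1000 = 1.89 mg
casein hydrolysate: 11.8 g/L × 2.45 L = 28.91 g
raffinose: 25.6 g/L × 2.45 L = 62.72 g
sodium carbonate: 1.47 g/L × 2.45 L = 3.60 g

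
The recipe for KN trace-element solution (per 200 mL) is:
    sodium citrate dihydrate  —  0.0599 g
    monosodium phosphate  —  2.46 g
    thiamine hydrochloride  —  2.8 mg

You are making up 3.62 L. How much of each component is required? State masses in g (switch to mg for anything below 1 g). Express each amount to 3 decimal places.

sodium citrate dihydrate 1.084 g; monosodium phosphate 44.526 g; thiamine hydrochloride 50.680 mg

Ratio of target to recipe volume: 3620 / 200 = 18.1.
sodium citrate dihydrate: 0.0599 g × (3620 mL / 200 mL) = 1.084 g
monosodium phosphate: 2.46 g × (3620 mL / 200 mL) = 44.526 g
thiamine hydrochloride: 2.8 mg × (3620 mL / 200 mL) = 50.680 mg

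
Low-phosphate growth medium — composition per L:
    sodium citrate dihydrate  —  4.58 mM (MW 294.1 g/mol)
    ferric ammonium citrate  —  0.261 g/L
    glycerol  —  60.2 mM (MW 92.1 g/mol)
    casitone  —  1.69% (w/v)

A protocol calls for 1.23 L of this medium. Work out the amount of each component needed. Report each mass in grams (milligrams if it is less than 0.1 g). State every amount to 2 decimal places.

sodium citrate dihydrate 1.66 g; ferric ammonium citrate 0.32 g; glycerol 6.82 g; casitone 20.79 g

Scale factor relative to 1 L: 1.23.
sodium citrate dihydrate: 4.58 mmol/L × 294.1 g/mol × 1.23 L ÷ 1000 = 1.66 g
ferric ammonium citrate: 0.261 g/L × 1.23 L = 0.32 g
glycerol: 60.2 mmol/L × 92.1 g/mol × 1.23 L ÷ 1000 = 6.82 g
casitone: 1.69% w/v = 16.9 g/L → 16.9 × 1.23 L = 20.79 g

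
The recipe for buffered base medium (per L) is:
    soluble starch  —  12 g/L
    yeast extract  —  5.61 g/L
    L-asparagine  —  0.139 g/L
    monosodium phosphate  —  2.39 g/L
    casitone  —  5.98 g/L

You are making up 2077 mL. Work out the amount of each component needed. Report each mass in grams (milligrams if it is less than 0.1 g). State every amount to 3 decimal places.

soluble starch 24.924 g; yeast extract 11.652 g; L-asparagine 0.289 g; monosodium phosphate 4.964 g; casitone 12.420 g

Working volume: 2077 mL = 2.077 L.
soluble starch: 12 g/L × 2.077 L = 24.924 g
yeast extract: 5.61 g/L × 2.077 L = 11.652 g
L-asparagine: 0.139 g/L × 2.077 L = 0.289 g
monosodium phosphate: 2.39 g/L × 2.077 L = 4.964 g
casitone: 5.98 g/L × 2.077 L = 12.420 g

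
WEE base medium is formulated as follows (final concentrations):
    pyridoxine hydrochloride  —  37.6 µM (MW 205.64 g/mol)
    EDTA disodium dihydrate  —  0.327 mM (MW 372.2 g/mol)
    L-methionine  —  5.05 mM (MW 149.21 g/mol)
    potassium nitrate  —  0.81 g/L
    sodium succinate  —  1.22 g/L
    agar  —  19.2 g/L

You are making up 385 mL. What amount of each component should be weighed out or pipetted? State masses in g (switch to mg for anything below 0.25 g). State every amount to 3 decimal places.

Target volume = 385 mL = 0.385 L.
pyridoxine hydrochloride: 37.6 µmol/L × 205.64 g/mol × 0.385 L ÷ 1000 = 2.977 mg
EDTA disodium dihydrate: 0.327 mmol/L × 372.2 mg/mmol × 0.385 L = 46.858 mg
L-methionine: 5.05 mmol/L × 149.21 g/mol × 0.385 L ÷ 1000 = 0.290 g
potassium nitrate: 0.81 g/L × 0.385 L = 0.312 g
sodium succinate: 1.22 g/L × 0.385 L = 0.470 g
agar: 19.2 g/L × 0.385 L = 7.392 g

pyridoxine hydrochloride 2.977 mg; EDTA disodium dihydrate 46.858 mg; L-methionine 0.290 g; potassium nitrate 0.312 g; sodium succinate 0.470 g; agar 7.392 g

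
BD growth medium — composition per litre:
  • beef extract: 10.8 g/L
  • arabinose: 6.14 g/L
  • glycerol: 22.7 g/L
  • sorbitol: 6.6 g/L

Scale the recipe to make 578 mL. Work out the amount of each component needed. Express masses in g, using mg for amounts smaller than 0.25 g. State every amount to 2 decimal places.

Target volume = 578 mL = 0.578 L.
beef extract: 10.8 g/L × 0.578 L = 6.24 g
arabinose: 6.14 g/L × 0.578 L = 3.55 g
glycerol: 22.7 g/L × 0.578 L = 13.12 g
sorbitol: 6.6 g/L × 0.578 L = 3.81 g

beef extract 6.24 g; arabinose 3.55 g; glycerol 13.12 g; sorbitol 3.81 g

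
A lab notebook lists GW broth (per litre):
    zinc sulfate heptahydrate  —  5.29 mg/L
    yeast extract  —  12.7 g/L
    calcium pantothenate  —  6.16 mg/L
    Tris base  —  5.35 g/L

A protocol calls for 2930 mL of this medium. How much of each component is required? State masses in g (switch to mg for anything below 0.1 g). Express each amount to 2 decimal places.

zinc sulfate heptahydrate 15.50 mg; yeast extract 37.21 g; calcium pantothenate 18.05 mg; Tris base 15.68 g

Scale factor relative to 1 L: 2.93.
zinc sulfate heptahydrate: 5.29 mg/L × 2.93 L = 15.50 mg
yeast extract: 12.7 g/L × 2.93 L = 37.21 g
calcium pantothenate: 6.16 mg/L × 2.93 L = 18.05 mg
Tris base: 5.35 g/L × 2.93 L = 15.68 g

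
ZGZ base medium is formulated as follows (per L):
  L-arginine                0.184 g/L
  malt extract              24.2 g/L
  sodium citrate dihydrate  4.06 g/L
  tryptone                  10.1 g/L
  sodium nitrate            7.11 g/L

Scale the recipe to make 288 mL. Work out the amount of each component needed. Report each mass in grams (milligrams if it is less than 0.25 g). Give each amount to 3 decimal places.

Working volume: 288 mL = 0.288 L.
L-arginine: 0.184 g/L × 0.288 L = 0.052992 g = 52.992 mg
malt extract: 24.2 g/L × 0.288 L = 6.970 g
sodium citrate dihydrate: 4.06 g/L × 0.288 L = 1.169 g
tryptone: 10.1 g/L × 0.288 L = 2.909 g
sodium nitrate: 7.11 g/L × 0.288 L = 2.048 g

L-arginine 52.992 mg; malt extract 6.970 g; sodium citrate dihydrate 1.169 g; tryptone 2.909 g; sodium nitrate 2.048 g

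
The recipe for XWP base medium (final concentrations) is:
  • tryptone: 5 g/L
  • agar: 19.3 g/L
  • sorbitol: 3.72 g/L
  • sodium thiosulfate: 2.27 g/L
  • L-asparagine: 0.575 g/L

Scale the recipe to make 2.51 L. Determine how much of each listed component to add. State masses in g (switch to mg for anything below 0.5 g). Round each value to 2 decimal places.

Working volume: 2.51 L.
tryptone: 5 g/L × 2.51 L = 12.55 g
agar: 19.3 g/L × 2.51 L = 48.44 g
sorbitol: 3.72 g/L × 2.51 L = 9.34 g
sodium thiosulfate: 2.27 g/L × 2.51 L = 5.70 g
L-asparagine: 0.575 g/L × 2.51 L = 1.44 g

tryptone 12.55 g; agar 48.44 g; sorbitol 9.34 g; sodium thiosulfate 5.70 g; L-asparagine 1.44 g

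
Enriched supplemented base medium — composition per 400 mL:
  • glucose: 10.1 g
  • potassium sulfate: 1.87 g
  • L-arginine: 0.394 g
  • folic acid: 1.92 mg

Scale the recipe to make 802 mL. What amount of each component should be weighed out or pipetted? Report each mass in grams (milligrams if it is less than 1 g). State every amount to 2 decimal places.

glucose 20.25 g; potassium sulfate 3.75 g; L-arginine 789.97 mg; folic acid 3.85 mg

Scale factor = 802 mL / 400 mL = 2.005.
glucose: 10.1 g × (802 mL / 400 mL) = 20.25 g
potassium sulfate: 1.87 g × (802 mL / 400 mL) = 3.75 g
L-arginine: 0.394 g × (802 mL / 400 mL) = 0.78997 g = 789.97 mg
folic acid: 1.92 mg × (802 mL / 400 mL) = 3.85 mg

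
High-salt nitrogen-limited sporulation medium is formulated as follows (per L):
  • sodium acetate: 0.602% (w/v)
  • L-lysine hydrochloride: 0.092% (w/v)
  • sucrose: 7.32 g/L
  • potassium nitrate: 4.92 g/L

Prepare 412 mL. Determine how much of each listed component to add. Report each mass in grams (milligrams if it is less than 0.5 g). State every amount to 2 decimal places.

sodium acetate 2.48 g; L-lysine hydrochloride 379.04 mg; sucrose 3.02 g; potassium nitrate 2.03 g

Working volume: 412 mL = 0.412 L.
sodium acetate: 0.602% w/v = 6.02 g/L → 6.02 × 0.412 L = 2.48 g
L-lysine hydrochloride: 0.092 g per 100 mL × 412 mL ÷ 100 = 0.37904 g = 379.04 mg
sucrose: 7.32 g/L × 0.412 L = 3.02 g
potassium nitrate: 4.92 g/L × 0.412 L = 2.03 g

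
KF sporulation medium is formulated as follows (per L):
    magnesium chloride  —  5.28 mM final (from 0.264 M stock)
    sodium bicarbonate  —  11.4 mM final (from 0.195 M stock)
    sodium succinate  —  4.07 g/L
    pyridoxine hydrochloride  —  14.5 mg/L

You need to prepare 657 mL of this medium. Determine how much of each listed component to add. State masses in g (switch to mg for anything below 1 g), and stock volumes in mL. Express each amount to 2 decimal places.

magnesium chloride 13.14 mL; sodium bicarbonate 38.41 mL; sodium succinate 2.67 g; pyridoxine hydrochloride 9.53 mg

Working volume: 657 mL = 0.657 L.
magnesium chloride: C1V1 = C2V2 → 5.28 mM × 657 mL ÷ 264 mM = 13.14 mL
sodium bicarbonate: C1V1 = C2V2 → 11.4 mM × 657 mL ÷ 195 mM = 38.41 mL
sodium succinate: 4.07 g/L × 0.657 L = 2.67 g
pyridoxine hydrochloride: 14.5 mg/L × 0.657 L = 9.53 mg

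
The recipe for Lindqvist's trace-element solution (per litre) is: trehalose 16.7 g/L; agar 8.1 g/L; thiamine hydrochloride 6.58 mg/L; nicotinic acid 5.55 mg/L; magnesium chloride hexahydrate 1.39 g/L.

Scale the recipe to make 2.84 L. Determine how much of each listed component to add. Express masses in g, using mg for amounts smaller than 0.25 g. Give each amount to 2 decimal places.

Working volume: 2.84 L.
trehalose: 16.7 g/L × 2.84 L = 47.43 g
agar: 8.1 g/L × 2.84 L = 23.00 g
thiamine hydrochloride: 6.58 mg/L × 2.84 L = 18.69 mg
nicotinic acid: 5.55 mg/L × 2.84 L = 15.76 mg
magnesium chloride hexahydrate: 1.39 g/L × 2.84 L = 3.95 g

trehalose 47.43 g; agar 23.00 g; thiamine hydrochloride 18.69 mg; nicotinic acid 15.76 mg; magnesium chloride hexahydrate 3.95 g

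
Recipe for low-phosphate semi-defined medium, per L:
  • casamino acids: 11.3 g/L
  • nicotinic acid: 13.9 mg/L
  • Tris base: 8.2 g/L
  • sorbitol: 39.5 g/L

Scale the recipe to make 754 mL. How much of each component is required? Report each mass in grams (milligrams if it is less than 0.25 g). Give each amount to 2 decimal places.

casamino acids 8.52 g; nicotinic acid 10.48 mg; Tris base 6.18 g; sorbitol 29.78 g

Target volume = 754 mL = 0.754 L.
casamino acids: 11.3 g/L × 0.754 L = 8.52 g
nicotinic acid: 13.9 mg/L × 0.754 L = 10.48 mg
Tris base: 8.2 g/L × 0.754 L = 6.18 g
sorbitol: 39.5 g/L × 0.754 L = 29.78 g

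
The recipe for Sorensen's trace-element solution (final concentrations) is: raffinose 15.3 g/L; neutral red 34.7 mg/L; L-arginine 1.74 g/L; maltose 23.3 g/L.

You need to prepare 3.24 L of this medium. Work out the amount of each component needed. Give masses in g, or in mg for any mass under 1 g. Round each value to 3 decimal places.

raffinose 49.572 g; neutral red 112.428 mg; L-arginine 5.638 g; maltose 75.492 g

Working volume: 3.24 L.
raffinose: 15.3 g/L × 3.24 L = 49.572 g
neutral red: 34.7 mg/L × 3.24 L = 112.428 mg
L-arginine: 1.74 g/L × 3.24 L = 5.638 g
maltose: 23.3 g/L × 3.24 L = 75.492 g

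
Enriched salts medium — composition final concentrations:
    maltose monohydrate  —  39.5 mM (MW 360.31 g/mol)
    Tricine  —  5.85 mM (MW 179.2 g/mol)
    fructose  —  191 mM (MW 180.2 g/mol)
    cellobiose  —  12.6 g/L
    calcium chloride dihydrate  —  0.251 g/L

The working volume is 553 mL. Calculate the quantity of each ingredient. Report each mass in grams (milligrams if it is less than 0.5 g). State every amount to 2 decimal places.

maltose monohydrate 7.87 g; Tricine 0.58 g; fructose 19.03 g; cellobiose 6.97 g; calcium chloride dihydrate 138.80 mg

Scale factor relative to 1 L: 0.553.
maltose monohydrate: 39.5 mmol/L × 360.31 g/mol × 0.553 L ÷ 1000 = 7.87 g
Tricine: 5.85 mmol/L × 179.2 g/mol × 0.553 L ÷ 1000 = 0.58 g
fructose: 191 mmol/L × 180.2 g/mol × 0.553 L ÷ 1000 = 19.03 g
cellobiose: 12.6 g/L × 0.553 L = 6.97 g
calcium chloride dihydrate: 0.251 g/L × 0.553 L = 0.138803 g = 138.80 mg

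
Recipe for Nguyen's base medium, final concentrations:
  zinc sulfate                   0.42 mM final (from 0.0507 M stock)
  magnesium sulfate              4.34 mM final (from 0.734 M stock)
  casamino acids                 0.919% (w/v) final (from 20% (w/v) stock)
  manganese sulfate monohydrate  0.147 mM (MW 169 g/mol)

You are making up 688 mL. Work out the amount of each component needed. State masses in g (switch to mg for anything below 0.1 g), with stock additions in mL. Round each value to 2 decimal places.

Working volume: 688 mL = 0.688 L.
zinc sulfate: C1V1 = C2V2 → 0.42 mM × 688 mL ÷ 50.7 mM = 5.70 mL
magnesium sulfate: V = C2·V2/C1 = 4.34 mM × 688 mL ÷ 734 mM = 4.07 mL
casamino acids: V = C2·V2/C1 = 0.919% ÷ 20% × 688 mL = 31.61 mL
manganese sulfate monohydrate: 0.147 mmol/L × 169 mg/mmol × 0.688 L = 17.09 mg

zinc sulfate 5.70 mL; magnesium sulfate 4.07 mL; casamino acids 31.61 mL; manganese sulfate monohydrate 17.09 mg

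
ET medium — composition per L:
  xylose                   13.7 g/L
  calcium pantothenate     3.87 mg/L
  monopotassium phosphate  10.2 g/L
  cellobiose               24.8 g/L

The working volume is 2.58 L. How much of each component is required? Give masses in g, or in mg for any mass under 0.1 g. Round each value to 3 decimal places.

xylose 35.346 g; calcium pantothenate 9.985 mg; monopotassium phosphate 26.316 g; cellobiose 63.984 g

Working volume: 2.58 L.
xylose: 13.7 g/L × 2.58 L = 35.346 g
calcium pantothenate: 3.87 mg/L × 2.58 L = 9.985 mg
monopotassium phosphate: 10.2 g/L × 2.58 L = 26.316 g
cellobiose: 24.8 g/L × 2.58 L = 63.984 g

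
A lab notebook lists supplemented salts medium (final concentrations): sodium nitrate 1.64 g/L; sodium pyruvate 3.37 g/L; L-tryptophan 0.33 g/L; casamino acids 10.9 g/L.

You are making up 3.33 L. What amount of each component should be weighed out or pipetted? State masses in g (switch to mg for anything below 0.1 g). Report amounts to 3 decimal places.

Scale factor relative to 1 L: 3.33.
sodium nitrate: 1.64 g/L × 3.33 L = 5.461 g
sodium pyruvate: 3.37 g/L × 3.33 L = 11.222 g
L-tryptophan: 0.33 g/L × 3.33 L = 1.099 g
casamino acids: 10.9 g/L × 3.33 L = 36.297 g

sodium nitrate 5.461 g; sodium pyruvate 11.222 g; L-tryptophan 1.099 g; casamino acids 36.297 g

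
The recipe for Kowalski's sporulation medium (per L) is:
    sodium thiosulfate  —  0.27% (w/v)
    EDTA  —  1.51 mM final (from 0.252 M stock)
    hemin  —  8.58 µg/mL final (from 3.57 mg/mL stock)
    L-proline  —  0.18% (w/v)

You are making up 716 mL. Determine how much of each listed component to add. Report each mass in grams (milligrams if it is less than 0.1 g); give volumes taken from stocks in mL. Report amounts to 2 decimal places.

sodium thiosulfate 1.93 g; EDTA 4.29 mL; hemin 1.72 mL; L-proline 1.29 g

Target volume = 716 mL = 0.716 L.
sodium thiosulfate: 0.27 g per 100 mL × 716 mL ÷ 100 = 1.93 g
EDTA: C1V1 = C2V2 → 1.51 mM × 716 mL ÷ 252 mM = 4.29 mL
hemin: dilute stock: 8.58 µg/mL × 716 mL ÷ 3570 µg/mL = 1.72 mL
L-proline: 0.18% w/v = 1.8 g/L → 1.8 × 0.716 L = 1.29 g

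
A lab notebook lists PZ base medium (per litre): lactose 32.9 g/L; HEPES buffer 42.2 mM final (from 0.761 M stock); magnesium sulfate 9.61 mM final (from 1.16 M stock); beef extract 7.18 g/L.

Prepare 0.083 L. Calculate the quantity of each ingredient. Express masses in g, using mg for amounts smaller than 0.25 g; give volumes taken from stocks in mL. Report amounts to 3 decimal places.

Scale factor relative to 1 L: 0.083.
lactose: 32.9 g/L × 0.083 L = 2.731 g
HEPES buffer: dilute stock: 42.2 mM × 83 mL ÷ 761 mM = 4.603 mL
magnesium sulfate: dilute stock: 9.61 mM × 83 mL ÷ 1160 mM = 0.688 mL
beef extract: 7.18 g/L × 0.083 L = 0.596 g

lactose 2.731 g; HEPES buffer 4.603 mL; magnesium sulfate 0.688 mL; beef extract 0.596 g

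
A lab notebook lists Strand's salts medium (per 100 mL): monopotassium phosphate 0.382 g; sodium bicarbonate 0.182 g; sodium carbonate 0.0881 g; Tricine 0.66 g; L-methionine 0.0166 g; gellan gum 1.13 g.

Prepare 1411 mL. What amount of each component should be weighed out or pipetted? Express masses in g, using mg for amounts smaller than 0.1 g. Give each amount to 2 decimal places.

Ratio of target to recipe volume: 1411 / 100 = 14.11.
monopotassium phosphate: 0.382 g × (1411 mL / 100 mL) = 5.39 g
sodium bicarbonate: 0.182 g × (1411 mL / 100 mL) = 2.57 g
sodium carbonate: 0.0881 g × (1411 mL / 100 mL) = 1.24 g
Tricine: 0.66 g × (1411 mL / 100 mL) = 9.31 g
L-methionine: 0.0166 g × (1411 mL / 100 mL) = 0.23 g
gellan gum: 1.13 g × (1411 mL / 100 mL) = 15.94 g

monopotassium phosphate 5.39 g; sodium bicarbonate 2.57 g; sodium carbonate 1.24 g; Tricine 9.31 g; L-methionine 0.23 g; gellan gum 15.94 g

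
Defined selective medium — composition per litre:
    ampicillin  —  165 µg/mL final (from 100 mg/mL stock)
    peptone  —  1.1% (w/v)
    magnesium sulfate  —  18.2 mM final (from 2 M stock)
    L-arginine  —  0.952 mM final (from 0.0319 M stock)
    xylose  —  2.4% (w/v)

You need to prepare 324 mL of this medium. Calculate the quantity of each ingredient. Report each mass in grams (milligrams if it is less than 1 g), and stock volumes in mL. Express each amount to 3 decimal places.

ampicillin 0.535 mL; peptone 3.564 g; magnesium sulfate 2.948 mL; L-arginine 9.669 mL; xylose 7.776 g

Target volume = 324 mL = 0.324 L.
ampicillin: C1V1 = C2V2 → 165 µg/mL × 324 mL ÷ 100000 µg/mL = 0.535 mL
peptone: 1.1% w/v = 11 g/L → 11 × 0.324 L = 3.564 g
magnesium sulfate: V = C2·V2/C1 = 18.2 mM × 324 mL ÷ 2000 mM = 2.948 mL
L-arginine: C1V1 = C2V2 → 0.952 mM × 324 mL ÷ 31.9 mM = 9.669 mL
xylose: 2.4% w/v = 24 g/L → 24 × 0.324 L = 7.776 g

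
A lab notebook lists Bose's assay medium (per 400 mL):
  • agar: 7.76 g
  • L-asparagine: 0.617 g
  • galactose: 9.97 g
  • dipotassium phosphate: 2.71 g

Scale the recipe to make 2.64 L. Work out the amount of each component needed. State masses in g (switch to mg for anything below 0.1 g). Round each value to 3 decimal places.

agar 51.216 g; L-asparagine 4.072 g; galactose 65.802 g; dipotassium phosphate 17.886 g

Ratio of target to recipe volume: 2640 / 400 = 6.6.
agar: 7.76 g × (2640 mL / 400 mL) = 51.216 g
L-asparagine: 0.617 g × (2640 mL / 400 mL) = 4.072 g
galactose: 9.97 g × (2640 mL / 400 mL) = 65.802 g
dipotassium phosphate: 2.71 g × (2640 mL / 400 mL) = 17.886 g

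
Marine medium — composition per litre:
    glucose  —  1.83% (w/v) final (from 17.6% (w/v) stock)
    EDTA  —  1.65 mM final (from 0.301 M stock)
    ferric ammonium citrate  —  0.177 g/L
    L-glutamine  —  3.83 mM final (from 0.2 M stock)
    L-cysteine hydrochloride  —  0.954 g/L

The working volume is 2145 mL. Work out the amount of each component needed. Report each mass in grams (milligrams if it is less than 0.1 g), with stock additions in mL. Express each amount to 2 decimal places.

glucose 223.03 mL; EDTA 11.76 mL; ferric ammonium citrate 0.38 g; L-glutamine 41.08 mL; L-cysteine hydrochloride 2.05 g

Working volume: 2145 mL = 2.145 L.
glucose: C1V1 = C2V2 → 1.83% ÷ 17.6% × 2145 mL = 223.03 mL
EDTA: C1V1 = C2V2 → 1.65 mM × 2145 mL ÷ 301 mM = 11.76 mL
ferric ammonium citrate: 0.177 g/L × 2.145 L = 0.38 g
L-glutamine: V = C2·V2/C1 = 3.83 mM × 2145 mL ÷ 200 mM = 41.08 mL
L-cysteine hydrochloride: 0.954 g/L × 2.145 L = 2.05 g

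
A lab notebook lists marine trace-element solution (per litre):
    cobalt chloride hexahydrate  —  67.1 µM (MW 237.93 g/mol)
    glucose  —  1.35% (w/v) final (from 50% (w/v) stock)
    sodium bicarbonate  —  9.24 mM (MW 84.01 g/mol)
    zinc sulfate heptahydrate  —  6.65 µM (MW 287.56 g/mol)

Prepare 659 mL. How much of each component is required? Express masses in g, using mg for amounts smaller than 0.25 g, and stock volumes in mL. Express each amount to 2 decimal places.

cobalt chloride hexahydrate 10.52 mg; glucose 17.79 mL; sodium bicarbonate 0.51 g; zinc sulfate heptahydrate 1.26 mg

Working volume: 659 mL = 0.659 L.
cobalt chloride hexahydrate: 67.1 µmol/L × 237.93 g/mol × 0.659 L ÷ 1000 = 10.52 mg
glucose: dilute stock: 1.35% ÷ 50% × 659 mL = 17.79 mL
sodium bicarbonate: 9.24 mmol/L × 84.01 g/mol × 0.659 L ÷ 1000 = 0.51 g
zinc sulfate heptahydrate: 6.65 µmol/L × 287.56 g/mol × 0.659 L ÷ 1000 = 1.26 mg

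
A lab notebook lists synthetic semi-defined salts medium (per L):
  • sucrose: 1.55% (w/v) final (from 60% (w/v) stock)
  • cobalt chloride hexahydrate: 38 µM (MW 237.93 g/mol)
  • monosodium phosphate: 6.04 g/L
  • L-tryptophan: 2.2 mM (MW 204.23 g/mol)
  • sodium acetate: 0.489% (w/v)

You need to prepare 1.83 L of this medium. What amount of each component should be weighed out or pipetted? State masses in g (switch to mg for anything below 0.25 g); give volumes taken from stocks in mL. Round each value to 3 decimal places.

Scale factor relative to 1 L: 1.83.
sucrose: C1V1 = C2V2 → 1.55% ÷ 60% × 1830 mL = 47.275 mL
cobalt chloride hexahydrate: 38 µmol/L × 237.93 g/mol × 1.83 L ÷ 1000 = 16.546 mg
monosodium phosphate: 6.04 g/L × 1.83 L = 11.053 g
L-tryptophan: 2.2 mmol/L × 204.23 g/mol × 1.83 L ÷ 1000 = 0.822 g
sodium acetate: 0.489 g per 100 mL × 1830 mL ÷ 100 = 8.949 g

sucrose 47.275 mL; cobalt chloride hexahydrate 16.546 mg; monosodium phosphate 11.053 g; L-tryptophan 0.822 g; sodium acetate 8.949 g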